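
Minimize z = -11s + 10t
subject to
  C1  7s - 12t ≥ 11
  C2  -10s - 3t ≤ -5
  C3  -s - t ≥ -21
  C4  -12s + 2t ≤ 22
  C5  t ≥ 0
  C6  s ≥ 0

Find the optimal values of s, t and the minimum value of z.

Extreme points and z = -11s + 10t:
  (263/19, 136/19) → z = -1533/19
  (11/7, 0) → z = -121/7
  (21, 0) → z = -231

s = 21, t = 0, minimum z = -231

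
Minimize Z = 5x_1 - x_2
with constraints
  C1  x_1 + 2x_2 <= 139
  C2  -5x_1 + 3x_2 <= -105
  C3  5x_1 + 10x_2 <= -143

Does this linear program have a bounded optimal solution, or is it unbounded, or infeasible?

From the feasible point (621/65, -248/13), moving in the direction (-3, -5) keeps every constraint satisfied while Z decreases without bound.

unbounded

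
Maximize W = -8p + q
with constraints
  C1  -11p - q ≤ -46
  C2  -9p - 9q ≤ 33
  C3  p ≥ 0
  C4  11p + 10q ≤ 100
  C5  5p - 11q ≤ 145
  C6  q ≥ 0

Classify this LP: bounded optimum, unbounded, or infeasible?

bounded optimum

Corner points and W = -8p + q:
  (40/11, 6) → W = -254/11
  (46/11, 0) → W = -368/11
  (100/11, 0) → W = -800/11
The feasible region has finitely many vertices and no improving ray; the maximum is -254/11 at (40/11, 6).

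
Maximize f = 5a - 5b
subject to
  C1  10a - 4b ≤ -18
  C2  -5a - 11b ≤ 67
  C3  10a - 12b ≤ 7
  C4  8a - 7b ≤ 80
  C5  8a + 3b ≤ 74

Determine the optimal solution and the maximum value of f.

a = -61/20, b = -25/8, maximum f = 3/8

The feasible region is unbounded (it extends along (-3, 8), (-11, 5)), but f strictly decreases along every unbounded feasible direction, so there is no improving ray and the maximum is attained at a vertex.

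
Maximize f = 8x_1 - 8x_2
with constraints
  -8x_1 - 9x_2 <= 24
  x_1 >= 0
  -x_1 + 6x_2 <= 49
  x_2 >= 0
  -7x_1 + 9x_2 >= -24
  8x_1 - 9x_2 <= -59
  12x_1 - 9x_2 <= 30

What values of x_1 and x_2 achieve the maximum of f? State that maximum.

x_1 = 29/13, x_2 = 111/13, maximum f = -656/13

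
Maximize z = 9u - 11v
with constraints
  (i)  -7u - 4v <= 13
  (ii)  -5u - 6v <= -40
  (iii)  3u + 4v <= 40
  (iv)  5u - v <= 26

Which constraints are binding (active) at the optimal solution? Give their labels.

Extreme points and z = 9u - 11v:
  (-119/11, 345/22) → z = -5937/22
  (-53/4, 319/16) → z = -5417/16
  (28/5, 2) → z = 142/5
  (144/23, 122/23) → z = -2

The maximum is at (28/5, 2). Substituting into each constraint, equality holds for (ii) and (iv); the remaining constraints have slack.

(ii) and (iv)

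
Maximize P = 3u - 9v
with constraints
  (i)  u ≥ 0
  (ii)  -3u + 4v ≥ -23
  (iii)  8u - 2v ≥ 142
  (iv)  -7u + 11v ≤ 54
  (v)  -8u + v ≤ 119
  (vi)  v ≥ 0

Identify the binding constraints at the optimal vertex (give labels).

Extreme points and P = 3u - 9v:
  (261/13, 121/13) → P = -306/13
  (469/5, 323/5) → P = -300
  (835/37, 713/37) → P = -3912/37

The maximum is at (261/13, 121/13). Substituting into each constraint, equality holds for (ii) and (iii); the remaining constraints have slack.

(ii) and (iii)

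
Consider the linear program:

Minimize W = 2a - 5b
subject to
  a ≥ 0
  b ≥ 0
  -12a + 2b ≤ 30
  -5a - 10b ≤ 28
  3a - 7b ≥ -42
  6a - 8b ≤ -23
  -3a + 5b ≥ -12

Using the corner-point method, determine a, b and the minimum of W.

Extreme points and W = 2a - 5b:
  (0, 6) → W = -30
  (0, 23/8) → W = -115/8
  (175/18, 61/6) → W = -565/18

a = 175/18, b = 61/6, minimum W = -565/18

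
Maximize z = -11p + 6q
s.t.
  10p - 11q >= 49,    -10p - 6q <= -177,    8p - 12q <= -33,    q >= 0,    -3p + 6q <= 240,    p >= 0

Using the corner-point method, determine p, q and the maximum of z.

The optimum lies where 10p - 11q = 49 and 8p - 12q = -33.
Solving simultaneously gives p = 951/32, q = 361/16.

p = 951/32, q = 361/16, maximum z = -6129/32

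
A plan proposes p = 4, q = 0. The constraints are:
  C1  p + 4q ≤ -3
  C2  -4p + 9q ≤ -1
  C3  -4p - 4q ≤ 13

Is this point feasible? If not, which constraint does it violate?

not feasible — violates C1

Constraint C1: p + 4q = 4, which is not ≤ -3. All other constraints are satisfied.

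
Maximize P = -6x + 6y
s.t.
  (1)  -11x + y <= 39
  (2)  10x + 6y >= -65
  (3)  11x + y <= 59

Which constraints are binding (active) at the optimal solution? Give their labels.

(1) and (3)

Feasible corners and P = -6x + 6y:
  (-299/76, -325/76) → P = -39/19
  (10/11, 49) → P = 3174/11
  (419/56, -1305/56) → P = -1293/7

The maximum is at (10/11, 49). Substituting into each constraint, equality holds for (1) and (3); the remaining constraints have slack.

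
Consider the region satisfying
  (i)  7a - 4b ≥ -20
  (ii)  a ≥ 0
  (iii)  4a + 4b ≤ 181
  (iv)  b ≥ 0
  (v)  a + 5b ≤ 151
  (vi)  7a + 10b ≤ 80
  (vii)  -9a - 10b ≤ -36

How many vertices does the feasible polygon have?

5

Of the 21 pairwise boundary intersections, those satisfying every inequality are:
  (0, 5)
  (60/49, 50/7)
  (0, 18/5)
  (80/7, 0)
  (4, 0)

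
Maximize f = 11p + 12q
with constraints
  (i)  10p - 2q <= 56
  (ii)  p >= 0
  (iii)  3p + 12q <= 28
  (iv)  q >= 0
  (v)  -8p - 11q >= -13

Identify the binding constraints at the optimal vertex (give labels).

(iv) and (v)

Vertices and f = 11p + 12q:
  (0, 0) → f = 0
  (0, 13/11) → f = 156/11
  (13/8, 0) → f = 143/8

The maximum is at (13/8, 0). Substituting into each constraint, equality holds for (iv) and (v); the remaining constraints have slack.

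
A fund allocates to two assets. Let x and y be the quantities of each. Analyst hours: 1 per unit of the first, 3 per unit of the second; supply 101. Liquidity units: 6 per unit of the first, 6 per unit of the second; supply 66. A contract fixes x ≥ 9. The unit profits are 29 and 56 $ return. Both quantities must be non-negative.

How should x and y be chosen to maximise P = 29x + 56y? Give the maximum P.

Feasible corners and P = 29x + 56y:
  (11, 0) → P = 319
  (9, 0) → P = 261
  (9, 2) → P = 373

x = 9, y = 2, maximum P = 373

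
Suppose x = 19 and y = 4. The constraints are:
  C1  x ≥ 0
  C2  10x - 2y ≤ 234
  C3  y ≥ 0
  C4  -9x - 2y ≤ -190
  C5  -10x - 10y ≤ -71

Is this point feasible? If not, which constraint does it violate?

not feasible — violates C4

Constraint C4: -9x - 2y = -179, which is not ≤ -190. All other constraints are satisfied.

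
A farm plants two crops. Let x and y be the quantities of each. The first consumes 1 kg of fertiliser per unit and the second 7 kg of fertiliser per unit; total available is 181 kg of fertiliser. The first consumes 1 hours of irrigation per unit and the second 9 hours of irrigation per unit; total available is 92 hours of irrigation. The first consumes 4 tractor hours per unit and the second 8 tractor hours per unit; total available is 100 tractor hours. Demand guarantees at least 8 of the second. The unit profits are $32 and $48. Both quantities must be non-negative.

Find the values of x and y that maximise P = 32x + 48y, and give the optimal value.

x = 9, y = 8, maximum P = 672

Vertices and P = 32x + 48y:
  (0, 92/9) → P = 1472/3
  (0, 8) → P = 384
  (41/7, 67/7) → P = 4528/7
  (9, 8) → P = 672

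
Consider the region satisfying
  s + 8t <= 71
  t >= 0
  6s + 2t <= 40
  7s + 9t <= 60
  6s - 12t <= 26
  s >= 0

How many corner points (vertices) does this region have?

5

Pairwise boundary intersections that survive every other constraint:
  (13/3, 0)
  (0, 0)
  (6, 2)
  (19/3, 1)
  (0, 20/3)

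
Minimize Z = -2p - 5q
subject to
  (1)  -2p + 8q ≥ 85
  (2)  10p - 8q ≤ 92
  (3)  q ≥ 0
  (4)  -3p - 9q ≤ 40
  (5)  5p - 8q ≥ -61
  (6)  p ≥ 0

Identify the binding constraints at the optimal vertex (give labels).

Vertices and Z = -2p - 5q:
  (177/8, 517/32) → Z = -4001/32
  (8, 101/8) → Z = -633/8
  (153/5, 107/4) → Z = -3899/20

The minimum is at (153/5, 107/4). Substituting into each constraint, equality holds for (2) and (5); the remaining constraints have slack.

(2) and (5)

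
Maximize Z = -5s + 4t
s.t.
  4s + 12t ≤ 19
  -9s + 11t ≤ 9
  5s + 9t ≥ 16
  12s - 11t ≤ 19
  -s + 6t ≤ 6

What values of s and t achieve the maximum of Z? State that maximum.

s = 14/13, t = 46/39, maximum Z = -2/3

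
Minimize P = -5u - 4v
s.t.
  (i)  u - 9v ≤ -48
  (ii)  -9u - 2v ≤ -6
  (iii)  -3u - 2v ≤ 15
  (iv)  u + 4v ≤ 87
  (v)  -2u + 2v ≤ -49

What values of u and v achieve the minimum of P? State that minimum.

u = 591/13, v = 135/13, minimum P = -3495/13

At the optimal vertex, u - 9v = -48 and u + 4v = 87.
Solving simultaneously gives u = 591/13, v = 135/13.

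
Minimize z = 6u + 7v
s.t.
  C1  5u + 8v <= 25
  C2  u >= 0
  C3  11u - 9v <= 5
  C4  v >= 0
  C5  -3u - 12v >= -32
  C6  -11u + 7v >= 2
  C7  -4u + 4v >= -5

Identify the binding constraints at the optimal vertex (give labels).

C2 and C6

Extreme points and z = 6u + 7v:
  (11/9, 85/36) → z = 859/36
  (53/41, 95/41) → z = 983/41
  (0, 8/3) → z = 56/3
  (0, 2/7) → z = 2

The minimum is at (0, 2/7). Substituting into each constraint, equality holds for C2 and C6; the remaining constraints have slack.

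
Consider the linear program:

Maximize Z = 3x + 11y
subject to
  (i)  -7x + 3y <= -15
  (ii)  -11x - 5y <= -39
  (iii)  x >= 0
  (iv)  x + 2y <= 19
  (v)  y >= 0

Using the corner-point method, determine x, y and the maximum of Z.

x = 87/17, y = 118/17, maximum Z = 1559/17

Feasible corners and Z = 3x + 11y:
  (48/17, 27/17) → Z = 441/17
  (87/17, 118/17) → Z = 1559/17
  (39/11, 0) → Z = 117/11
  (19, 0) → Z = 57

The binding constraints are -7x + 3y = -15 and x + 2y = 19.
Solving simultaneously gives x = 87/17, y = 118/17.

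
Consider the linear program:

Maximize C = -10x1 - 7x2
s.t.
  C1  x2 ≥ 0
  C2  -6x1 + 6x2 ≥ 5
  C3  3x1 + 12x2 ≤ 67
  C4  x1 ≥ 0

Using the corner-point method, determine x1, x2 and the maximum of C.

Feasible corners and C = -10x1 - 7x2:
  (19/5, 139/30) → C = -2113/30
  (0, 5/6) → C = -35/6
  (0, 67/12) → C = -469/12

x1 = 0, x2 = 5/6, maximum C = -35/6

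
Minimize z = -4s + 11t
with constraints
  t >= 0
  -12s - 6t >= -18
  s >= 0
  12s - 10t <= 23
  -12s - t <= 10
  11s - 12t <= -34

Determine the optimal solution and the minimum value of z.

Feasible corners and z = -4s + 11t:
  (0, 3) → z = 33
  (2/35, 101/35) → z = 1103/35
  (0, 17/6) → z = 187/6

At the optimal vertex, s = 0 and 11s - 12t = -34.
Solving simultaneously gives s = 0, t = 17/6.

s = 0, t = 17/6, minimum z = 187/6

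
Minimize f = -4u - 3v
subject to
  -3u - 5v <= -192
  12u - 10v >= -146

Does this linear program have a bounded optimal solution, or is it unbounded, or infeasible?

From the feasible point (119/9, 457/15), moving in the direction (5, -3) keeps every constraint satisfied while f decreases without bound.

unbounded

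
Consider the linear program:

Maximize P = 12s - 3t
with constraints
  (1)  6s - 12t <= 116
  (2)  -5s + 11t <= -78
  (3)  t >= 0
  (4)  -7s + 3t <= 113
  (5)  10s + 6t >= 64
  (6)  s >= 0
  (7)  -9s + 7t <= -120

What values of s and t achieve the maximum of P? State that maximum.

Feasible corners and P = 12s - 3t:
  (170/3, 56/3) → P = 624
  (58/3, 0) → P = 232
  (78/5, 0) → P = 936/5

The optimum lies where 6s - 12t = 116 and -5s + 11t = -78.
Solving simultaneously gives s = 170/3, t = 56/3.

s = 170/3, t = 56/3, maximum P = 624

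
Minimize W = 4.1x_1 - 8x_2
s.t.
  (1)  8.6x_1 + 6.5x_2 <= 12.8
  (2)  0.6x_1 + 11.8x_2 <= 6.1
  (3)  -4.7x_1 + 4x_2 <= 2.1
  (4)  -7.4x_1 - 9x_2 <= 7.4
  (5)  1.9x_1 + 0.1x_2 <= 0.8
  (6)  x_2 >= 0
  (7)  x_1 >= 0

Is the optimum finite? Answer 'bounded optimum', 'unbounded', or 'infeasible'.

bounded optimum

Extreme points and W = 4.1x_1 - 8x_2:
  (883/2236, 1111/2236) → W = -52677/22360
  (0, 61/118) → W = -244/59
  (8/19, 0) → W = 164/95
  (0, 0) → W = 0
The feasible region has finitely many vertices and no improving ray; the minimum is -244/59 at (0, 61/118).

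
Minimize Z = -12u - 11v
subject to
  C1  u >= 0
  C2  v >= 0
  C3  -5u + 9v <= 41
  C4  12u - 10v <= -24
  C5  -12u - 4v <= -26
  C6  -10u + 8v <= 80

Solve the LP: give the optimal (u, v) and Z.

u = 97/29, v = 186/29, minimum Z = -3210/29

Vertices and Z = -12u - 11v:
  (97/29, 186/29) → Z = -3210/29
  (35/64, 311/64) → Z = -3841/64
  (41/42, 25/7) → Z = -51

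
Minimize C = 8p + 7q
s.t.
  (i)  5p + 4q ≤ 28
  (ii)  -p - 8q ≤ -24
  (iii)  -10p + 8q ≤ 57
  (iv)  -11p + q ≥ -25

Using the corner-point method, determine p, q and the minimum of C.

At the optimal vertex, -p - 8q = -24 and -10p + 8q = 57.
Solving simultaneously gives p = -3, q = 27/8.

p = -3, q = 27/8, minimum C = -3/8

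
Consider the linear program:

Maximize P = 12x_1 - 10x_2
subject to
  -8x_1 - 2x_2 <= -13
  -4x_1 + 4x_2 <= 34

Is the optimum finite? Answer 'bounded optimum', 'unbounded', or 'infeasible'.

unbounded

From the feasible point (-2/5, 81/10), moving in the direction (4, 4) keeps every constraint satisfied while P increases without bound.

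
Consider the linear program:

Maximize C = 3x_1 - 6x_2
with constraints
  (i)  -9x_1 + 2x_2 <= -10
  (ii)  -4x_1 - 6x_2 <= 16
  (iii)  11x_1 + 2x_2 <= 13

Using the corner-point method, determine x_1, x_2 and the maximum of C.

x_1 = 55/29, x_2 = -114/29, maximum C = 849/29

Feasible corners and C = 3x_1 - 6x_2:
  (14/31, -92/31) → C = 594/31
  (23/20, 7/40) → C = 12/5
  (55/29, -114/29) → C = 849/29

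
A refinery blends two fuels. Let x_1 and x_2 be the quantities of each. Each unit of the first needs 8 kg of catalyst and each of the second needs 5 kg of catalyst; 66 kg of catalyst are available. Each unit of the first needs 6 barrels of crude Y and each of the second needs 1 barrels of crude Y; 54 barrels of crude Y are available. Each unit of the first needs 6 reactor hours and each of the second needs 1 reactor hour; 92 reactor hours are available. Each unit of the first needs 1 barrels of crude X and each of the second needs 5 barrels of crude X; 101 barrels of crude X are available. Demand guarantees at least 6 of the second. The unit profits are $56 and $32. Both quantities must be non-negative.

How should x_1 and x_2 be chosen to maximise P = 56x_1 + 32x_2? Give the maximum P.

At the optimal vertex, 8x_1 + 5x_2 = 66 and x_2 = 6.
Solving simultaneously gives x_1 = 9/2, x_2 = 6.

x_1 = 9/2, x_2 = 6, maximum P = 444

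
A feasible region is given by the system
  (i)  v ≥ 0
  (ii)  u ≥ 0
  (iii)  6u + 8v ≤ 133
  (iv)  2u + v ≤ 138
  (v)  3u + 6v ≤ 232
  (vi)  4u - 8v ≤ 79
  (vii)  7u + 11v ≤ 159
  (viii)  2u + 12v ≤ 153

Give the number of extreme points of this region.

6

The feasible vertices (each the meet of two boundaries and inside every other half-plane) are:
  (0, 0)
  (79/4, 0)
  (0, 51/4)
  (106/5, 29/40)
  (191/10, 23/10)
  (225/62, 753/62)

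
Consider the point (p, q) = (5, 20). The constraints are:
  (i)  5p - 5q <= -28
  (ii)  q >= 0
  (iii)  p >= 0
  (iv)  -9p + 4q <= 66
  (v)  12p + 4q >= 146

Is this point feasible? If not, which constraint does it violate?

not feasible — violates (v)

Constraint (v): 12p + 4q = 140, which is not ≥ 146. All other constraints are satisfied.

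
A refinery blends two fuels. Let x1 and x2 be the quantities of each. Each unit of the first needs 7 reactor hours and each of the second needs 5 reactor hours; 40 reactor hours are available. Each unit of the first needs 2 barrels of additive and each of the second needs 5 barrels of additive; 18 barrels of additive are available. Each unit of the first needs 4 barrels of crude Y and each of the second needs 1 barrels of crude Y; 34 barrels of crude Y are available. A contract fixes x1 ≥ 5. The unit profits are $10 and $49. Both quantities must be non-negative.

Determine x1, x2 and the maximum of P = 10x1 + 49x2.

Feasible corners and P = 10x1 + 49x2:
  (40/7, 0) → P = 400/7
  (5, 0) → P = 50
  (5, 1) → P = 99

The optimum lies where 7x1 + 5x2 = 40 and x1 = 5.
Solving simultaneously gives x1 = 5, x2 = 1.

x1 = 5, x2 = 1, maximum P = 99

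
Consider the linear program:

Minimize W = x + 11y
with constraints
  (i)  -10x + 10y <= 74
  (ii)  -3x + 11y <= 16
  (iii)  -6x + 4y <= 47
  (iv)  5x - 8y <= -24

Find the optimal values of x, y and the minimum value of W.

x = -10, y = -13/4, minimum W = -183/4

Feasible corners and W = x + 11y:
  (-327/40, -31/40) → W = -167/10
  (-87/10, -13/10) → W = -23
  (-136/31, 8/31) → W = -48/31
  (-10, -13/4) → W = -183/4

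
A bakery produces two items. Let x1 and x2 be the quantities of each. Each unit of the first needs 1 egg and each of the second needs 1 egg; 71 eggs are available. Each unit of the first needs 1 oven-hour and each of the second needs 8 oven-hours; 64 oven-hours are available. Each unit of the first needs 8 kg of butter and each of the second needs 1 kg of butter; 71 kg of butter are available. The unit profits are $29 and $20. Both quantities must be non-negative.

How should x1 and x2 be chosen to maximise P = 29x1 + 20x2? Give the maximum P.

Feasible corners and P = 29x1 + 20x2:
  (0, 0) → P = 0
  (0, 8) → P = 160
  (71/8, 0) → P = 2059/8
  (8, 7) → P = 372

x1 = 8, x2 = 7, maximum P = 372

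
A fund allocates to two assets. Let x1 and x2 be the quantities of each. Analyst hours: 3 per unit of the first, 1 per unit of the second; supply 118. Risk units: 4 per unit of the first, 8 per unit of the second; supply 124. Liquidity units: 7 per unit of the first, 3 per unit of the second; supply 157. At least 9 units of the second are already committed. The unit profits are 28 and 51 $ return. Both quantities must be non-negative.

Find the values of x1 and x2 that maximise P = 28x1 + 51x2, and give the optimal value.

Feasible corners and P = 28x1 + 51x2:
  (0, 31/2) → P = 1581/2
  (0, 9) → P = 459
  (13, 9) → P = 823

The optimum lies where 4x1 + 8x2 = 124 and x2 = 9.
Solving simultaneously gives x1 = 13, x2 = 9.

x1 = 13, x2 = 9, maximum P = 823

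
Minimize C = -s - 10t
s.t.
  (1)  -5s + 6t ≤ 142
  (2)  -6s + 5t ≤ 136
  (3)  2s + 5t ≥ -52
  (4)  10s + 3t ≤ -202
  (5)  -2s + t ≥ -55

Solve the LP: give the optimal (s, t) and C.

s = -709/34, t = 37/17, minimum C = -31/34

Corner points and C = -s - 10t:
  (-47/2, -1) → C = 67/2
  (-709/34, 37/17) → C = -31/34
  (-427/22, -29/11) → C = 1007/22

The optimum lies where -6s + 5t = 136 and 10s + 3t = -202.
Solving simultaneously gives s = -709/34, t = 37/17.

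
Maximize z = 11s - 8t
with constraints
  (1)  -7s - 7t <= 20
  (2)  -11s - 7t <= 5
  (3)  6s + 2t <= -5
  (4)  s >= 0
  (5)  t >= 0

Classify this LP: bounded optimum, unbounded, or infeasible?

infeasible

The boundaries -11s - 7t = 5 and 6s + 2t = -5 meet at (-5/4, 5/4), but that point violates s ≥ 0. Every candidate vertex is excluded by some other constraint, so the feasible region is empty.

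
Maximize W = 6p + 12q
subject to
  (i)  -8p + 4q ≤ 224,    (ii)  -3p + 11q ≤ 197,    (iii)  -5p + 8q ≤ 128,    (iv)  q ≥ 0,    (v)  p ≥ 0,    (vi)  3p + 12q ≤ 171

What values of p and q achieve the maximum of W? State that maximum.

Feasible corners and W = 6p + 12q:
  (0, 0) → W = 0
  (57, 0) → W = 342
  (0, 57/4) → W = 171

The optimum lies where q = 0 and 3p + 12q = 171.
Solving simultaneously gives p = 57, q = 0.

p = 57, q = 0, maximum W = 342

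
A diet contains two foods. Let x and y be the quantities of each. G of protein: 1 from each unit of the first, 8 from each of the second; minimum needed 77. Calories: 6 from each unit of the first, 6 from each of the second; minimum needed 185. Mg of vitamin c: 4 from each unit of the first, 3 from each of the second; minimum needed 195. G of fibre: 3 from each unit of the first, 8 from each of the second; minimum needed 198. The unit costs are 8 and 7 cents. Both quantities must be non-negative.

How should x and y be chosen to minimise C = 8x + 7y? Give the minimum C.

x = 42, y = 9, minimum C = 399

Vertices and C = 8x + 7y:
  (0, 65) → C = 455
  (77, 0) → C = 616
  (121/2, 33/16) → C = 7975/16
  (42, 9) → C = 399
The feasible region is unbounded (it extends along (0, 1), (1, 0)), but C strictly increases along every unbounded feasible direction, so there is no improving ray and the minimum is attained at a vertex.

At the optimal vertex, 4x + 3y = 195 and 3x + 8y = 198.
Solving simultaneously gives x = 42, y = 9.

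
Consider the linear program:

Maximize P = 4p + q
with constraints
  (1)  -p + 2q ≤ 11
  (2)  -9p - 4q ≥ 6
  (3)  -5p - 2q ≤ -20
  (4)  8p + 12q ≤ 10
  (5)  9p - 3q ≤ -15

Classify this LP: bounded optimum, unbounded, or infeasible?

infeasible

The boundaries -p + 2q = 11 and 8p + 12q = 10 meet at (-4, 7/2), but that point violates -5p - 2q ≤ -20. Every candidate vertex is excluded by some other constraint, so the feasible region is empty.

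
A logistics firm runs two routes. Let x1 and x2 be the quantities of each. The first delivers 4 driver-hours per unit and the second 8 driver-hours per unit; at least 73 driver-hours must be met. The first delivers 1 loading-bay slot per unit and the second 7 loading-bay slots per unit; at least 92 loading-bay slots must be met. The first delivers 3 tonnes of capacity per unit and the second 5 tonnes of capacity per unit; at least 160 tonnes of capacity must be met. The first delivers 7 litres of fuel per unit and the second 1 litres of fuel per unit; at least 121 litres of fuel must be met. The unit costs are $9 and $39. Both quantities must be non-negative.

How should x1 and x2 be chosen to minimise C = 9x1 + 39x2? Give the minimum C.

Corner points and C = 9x1 + 39x2:
  (0, 121) → C = 4719
  (92, 0) → C = 828
  (165/4, 29/4) → C = 654
  (445/32, 757/32) → C = 4191/4
The feasible region is unbounded (it extends along (0, 1), (1, 0)), but C strictly increases along every unbounded feasible direction, so there is no improving ray and the minimum is attained at a vertex.

x1 = 165/4, x2 = 29/4, minimum C = 654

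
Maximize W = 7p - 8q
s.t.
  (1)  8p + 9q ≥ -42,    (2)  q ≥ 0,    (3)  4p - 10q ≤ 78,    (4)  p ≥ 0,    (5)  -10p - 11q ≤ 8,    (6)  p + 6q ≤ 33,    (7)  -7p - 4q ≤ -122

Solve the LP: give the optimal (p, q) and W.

p = 399/17, q = 27/17, maximum W = 2577/17

Vertices and W = 7p - 8q:
  (39/2, 0) → W = 273/2
  (122/7, 0) → W = 122
  (399/17, 27/17) → W = 2577/17
  (300/19, 109/38) → W = 1664/19

The binding constraints are 4p - 10q = 78 and p + 6q = 33.
Solving simultaneously gives p = 399/17, q = 27/17.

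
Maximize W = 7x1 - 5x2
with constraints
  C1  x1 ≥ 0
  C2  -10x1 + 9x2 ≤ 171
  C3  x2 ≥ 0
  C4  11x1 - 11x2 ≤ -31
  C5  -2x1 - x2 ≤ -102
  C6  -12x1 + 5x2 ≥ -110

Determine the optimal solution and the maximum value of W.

Extreme points and W = 7x1 - 5x2:
  (747/28, 681/14) → W = -1581/28
  (1845/58, 1576/29) → W = -2845/58
  (310/11, 502/11) → W = -340/11

The optimum lies where -2x1 - x2 = -102 and -12x1 + 5x2 = -110.
Solving simultaneously gives x1 = 310/11, x2 = 502/11.

x1 = 310/11, x2 = 502/11, maximum W = -340/11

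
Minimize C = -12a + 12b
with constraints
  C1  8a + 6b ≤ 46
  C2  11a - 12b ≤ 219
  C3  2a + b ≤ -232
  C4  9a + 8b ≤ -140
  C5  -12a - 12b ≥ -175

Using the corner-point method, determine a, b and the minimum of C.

a = -513/7, b = -598/7, minimum C = -1020/7

Corner points and C = -12a + 12b:
  (-513/7, -598/7) → C = -1020/7
  (-1716/7, 1808/7) → C = 42288/7
  (-770/3, 1085/4) → C = 6335
The feasible region is unbounded (it extends along (-1, 1), (-12, -11)), but C strictly increases along every unbounded feasible direction, so there is no improving ray and the minimum is attained at a vertex.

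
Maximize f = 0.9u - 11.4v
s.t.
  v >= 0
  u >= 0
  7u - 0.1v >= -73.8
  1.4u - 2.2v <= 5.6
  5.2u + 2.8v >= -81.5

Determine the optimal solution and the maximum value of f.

Extreme points and f = 0.9u - 11.4v:
  (0, 0) → f = 0
  (4, 0) → f = 3.6
  (0, 738) → f = -8413.2
The feasible region is unbounded (it extends along (1, 70), (11, 7)), but f strictly decreases along every unbounded feasible direction, so there is no improving ray and the maximum is attained at a vertex.

The binding constraints are v = 0 and 1.4u - 2.2v = 5.6.
Solving simultaneously gives u = 4, v = 0.

u = 4, v = 0, maximum f = 3.6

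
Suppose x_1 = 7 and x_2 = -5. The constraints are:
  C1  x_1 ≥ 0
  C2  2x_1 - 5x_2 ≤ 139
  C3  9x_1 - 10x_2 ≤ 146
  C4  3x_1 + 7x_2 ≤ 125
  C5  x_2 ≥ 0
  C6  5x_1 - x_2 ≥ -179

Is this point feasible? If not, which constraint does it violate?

Constraint C5: x_2 = -5, which is not ≥ 0. All other constraints are satisfied.

not feasible — violates C5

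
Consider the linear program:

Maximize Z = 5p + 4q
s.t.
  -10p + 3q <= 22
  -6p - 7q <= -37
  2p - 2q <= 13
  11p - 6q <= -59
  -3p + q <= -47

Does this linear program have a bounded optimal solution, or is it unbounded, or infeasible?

From the feasible point (341/7, 694/7), moving in the direction (6, 11) keeps every constraint satisfied while Z increases without bound.

unbounded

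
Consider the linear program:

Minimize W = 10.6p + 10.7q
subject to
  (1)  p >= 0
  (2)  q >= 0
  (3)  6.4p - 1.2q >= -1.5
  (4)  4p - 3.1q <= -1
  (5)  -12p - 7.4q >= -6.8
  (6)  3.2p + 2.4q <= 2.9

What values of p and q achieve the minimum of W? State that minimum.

Feasible corners and W = 10.6p + 10.7q:
  (0, 10/31) → W = 107/31
  (0, 34/37) → W = 1819/185
  (171/835, 98/167) → W = 35278/4175

The optimum lies where p = 0 and 4p - 3.1q = -1.
Solving simultaneously gives p = 0, q = 10/31.

p = 0, q = 10/31, minimum W = 107/31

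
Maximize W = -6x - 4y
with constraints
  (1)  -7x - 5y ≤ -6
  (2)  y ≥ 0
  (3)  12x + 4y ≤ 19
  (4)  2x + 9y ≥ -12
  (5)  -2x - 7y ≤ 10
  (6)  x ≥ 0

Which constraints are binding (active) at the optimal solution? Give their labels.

Feasible corners and W = -6x - 4y:
  (6/7, 0) → W = -36/7
  (0, 6/5) → W = -24/5
  (19/12, 0) → W = -19/2
  (0, 19/4) → W = -19

The maximum is at (0, 6/5). Substituting into each constraint, equality holds for (1) and (6); the remaining constraints have slack.

(1) and (6)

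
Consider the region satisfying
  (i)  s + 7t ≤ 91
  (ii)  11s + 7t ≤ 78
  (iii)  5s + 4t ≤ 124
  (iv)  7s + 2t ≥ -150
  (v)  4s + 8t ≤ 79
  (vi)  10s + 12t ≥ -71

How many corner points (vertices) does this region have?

Of the 15 pairwise boundary intersections, those satisfying every inequality are:
  (-1232/47, 787/47)
  (-35/4, 57/4)
  (71/60, 557/60)
  (1433/62, -1561/62)
  (-829/32, 1003/64)

5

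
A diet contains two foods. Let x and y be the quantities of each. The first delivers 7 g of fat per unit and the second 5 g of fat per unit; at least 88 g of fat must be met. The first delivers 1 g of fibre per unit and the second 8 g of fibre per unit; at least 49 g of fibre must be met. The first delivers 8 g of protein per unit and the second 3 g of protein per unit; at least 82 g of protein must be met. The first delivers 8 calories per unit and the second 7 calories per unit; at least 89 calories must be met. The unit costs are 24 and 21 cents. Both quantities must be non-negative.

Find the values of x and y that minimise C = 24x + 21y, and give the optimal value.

x = 9, y = 5, minimum C = 321

Extreme points and C = 24x + 21y:
  (0, 82/3) → C = 574
  (49, 0) → C = 1176
  (9, 5) → C = 321
  (146/19, 130/19) → C = 6234/19
The feasible region is unbounded (it extends along (0, 1), (1, 0)), but C strictly increases along every unbounded feasible direction, so there is no improving ray and the minimum is attained at a vertex.

The binding constraints are 7x + 5y = 88 and x + 8y = 49.
Solving simultaneously gives x = 9, y = 5.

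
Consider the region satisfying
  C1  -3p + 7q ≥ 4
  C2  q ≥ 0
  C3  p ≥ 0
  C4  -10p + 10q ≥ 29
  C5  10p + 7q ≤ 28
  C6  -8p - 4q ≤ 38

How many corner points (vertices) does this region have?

3

Pairwise boundary intersections that survive every other constraint:
  (0, 29/10)
  (0, 4)
  (77/170, 57/17)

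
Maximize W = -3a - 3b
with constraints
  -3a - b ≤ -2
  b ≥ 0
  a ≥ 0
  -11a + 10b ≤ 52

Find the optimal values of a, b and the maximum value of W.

a = 2/3, b = 0, maximum W = -2

Feasible corners and W = -3a - 3b:
  (2/3, 0) → W = -2
  (0, 2) → W = -6
  (0, 26/5) → W = -78/5
The feasible region is unbounded (it extends along (10, 11), (1, 0)), but W strictly decreases along every unbounded feasible direction, so there is no improving ray and the maximum is attained at a vertex.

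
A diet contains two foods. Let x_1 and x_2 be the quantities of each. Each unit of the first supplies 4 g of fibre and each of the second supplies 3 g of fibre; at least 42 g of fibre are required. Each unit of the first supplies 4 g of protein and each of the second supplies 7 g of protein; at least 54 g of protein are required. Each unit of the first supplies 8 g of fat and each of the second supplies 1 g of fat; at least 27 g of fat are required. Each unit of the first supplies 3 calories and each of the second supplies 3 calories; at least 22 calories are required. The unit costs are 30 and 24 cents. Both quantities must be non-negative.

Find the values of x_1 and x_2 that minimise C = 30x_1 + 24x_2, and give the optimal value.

x_1 = 33/4, x_2 = 3, minimum C = 639/2

Feasible corners and C = 30x_1 + 24x_2:
  (0, 27) → C = 648
  (27/2, 0) → C = 405
  (33/4, 3) → C = 639/2
  (39/20, 57/5) → C = 3321/10
The feasible region is unbounded (it extends along (0, 1), (1, 0)), but C strictly increases along every unbounded feasible direction, so there is no improving ray and the minimum is attained at a vertex.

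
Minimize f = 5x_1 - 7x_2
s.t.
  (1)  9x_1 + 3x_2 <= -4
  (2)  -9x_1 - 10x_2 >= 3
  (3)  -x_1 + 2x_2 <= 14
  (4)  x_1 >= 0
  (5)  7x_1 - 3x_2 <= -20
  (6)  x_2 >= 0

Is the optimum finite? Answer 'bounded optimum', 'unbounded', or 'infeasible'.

infeasible

The boundaries -9x_1 - 10x_2 = 3 and -x_1 + 2x_2 = 14 meet at (-73/14, 123/28), but that point violates x_1 ≥ 0. Every candidate vertex is excluded by some other constraint, so the feasible region is empty.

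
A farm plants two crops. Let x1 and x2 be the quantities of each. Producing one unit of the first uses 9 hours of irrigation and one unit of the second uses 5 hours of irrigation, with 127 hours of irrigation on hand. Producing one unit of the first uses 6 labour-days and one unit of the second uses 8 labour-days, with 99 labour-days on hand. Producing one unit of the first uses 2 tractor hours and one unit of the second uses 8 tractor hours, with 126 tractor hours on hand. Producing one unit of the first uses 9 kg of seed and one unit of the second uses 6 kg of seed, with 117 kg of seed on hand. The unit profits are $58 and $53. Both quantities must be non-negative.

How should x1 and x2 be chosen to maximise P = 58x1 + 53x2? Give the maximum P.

x1 = 19/2, x2 = 21/4, maximum P = 3317/4

Feasible corners and P = 58x1 + 53x2:
  (0, 0) → P = 0
  (0, 99/8) → P = 5247/8
  (13, 0) → P = 754
  (19/2, 21/4) → P = 3317/4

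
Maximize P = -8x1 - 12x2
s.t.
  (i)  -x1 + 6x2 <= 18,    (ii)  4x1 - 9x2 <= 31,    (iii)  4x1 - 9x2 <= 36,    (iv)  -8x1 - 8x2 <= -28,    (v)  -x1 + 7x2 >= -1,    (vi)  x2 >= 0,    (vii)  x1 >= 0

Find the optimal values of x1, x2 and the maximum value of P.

x1 = 51/16, x2 = 5/16, maximum P = -117/4

Extreme points and P = -8x1 - 12x2:
  (116/5, 103/15) → P = -268
  (3/7, 43/14) → P = -282/7
  (208/19, 27/19) → P = -1988/19
  (51/16, 5/16) → P = -117/4

At the optimal vertex, -8x1 - 8x2 = -28 and -x1 + 7x2 = -1.
Solving simultaneously gives x1 = 51/16, x2 = 5/16.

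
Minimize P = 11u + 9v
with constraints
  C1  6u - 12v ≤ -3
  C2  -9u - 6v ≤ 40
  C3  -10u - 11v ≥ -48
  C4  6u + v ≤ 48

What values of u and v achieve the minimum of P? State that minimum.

At the optimal vertex, 6u - 12v = -3 and -9u - 6v = 40.
Solving simultaneously gives u = -83/24, v = -71/48.

u = -83/24, v = -71/48, minimum P = -2465/48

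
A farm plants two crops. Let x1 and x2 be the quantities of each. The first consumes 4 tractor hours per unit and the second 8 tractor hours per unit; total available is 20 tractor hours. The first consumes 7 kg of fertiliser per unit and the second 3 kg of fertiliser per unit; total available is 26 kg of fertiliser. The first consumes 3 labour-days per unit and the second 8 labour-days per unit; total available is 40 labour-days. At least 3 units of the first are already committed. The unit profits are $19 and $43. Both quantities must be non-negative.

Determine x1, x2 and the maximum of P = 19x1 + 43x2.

Feasible corners and P = 19x1 + 43x2:
  (26/7, 0) → P = 494/7
  (3, 0) → P = 57
  (37/11, 9/11) → P = 1090/11
  (3, 1) → P = 100

x1 = 3, x2 = 1, maximum P = 100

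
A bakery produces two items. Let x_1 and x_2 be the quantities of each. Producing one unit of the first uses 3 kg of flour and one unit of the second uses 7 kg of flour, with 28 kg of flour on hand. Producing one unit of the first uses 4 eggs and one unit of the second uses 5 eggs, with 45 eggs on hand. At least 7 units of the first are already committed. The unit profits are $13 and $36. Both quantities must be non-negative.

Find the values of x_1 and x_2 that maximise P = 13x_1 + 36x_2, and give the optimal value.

x_1 = 7, x_2 = 1, maximum P = 127

Corner points and P = 13x_1 + 36x_2:
  (28/3, 0) → P = 364/3
  (7, 0) → P = 91
  (7, 1) → P = 127

At the optimal vertex, 3x_1 + 7x_2 = 28 and x_1 = 7.
Solving simultaneously gives x_1 = 7, x_2 = 1.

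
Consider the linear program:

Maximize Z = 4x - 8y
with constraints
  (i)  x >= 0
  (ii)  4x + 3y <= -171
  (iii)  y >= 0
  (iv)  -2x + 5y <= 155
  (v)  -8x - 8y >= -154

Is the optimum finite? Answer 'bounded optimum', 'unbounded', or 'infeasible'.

infeasible

The boundaries x = 0 and 4x + 3y = -171 meet at (0, -57), but that point violates y ≥ 0. Every candidate vertex is excluded by some other constraint, so the feasible region is empty.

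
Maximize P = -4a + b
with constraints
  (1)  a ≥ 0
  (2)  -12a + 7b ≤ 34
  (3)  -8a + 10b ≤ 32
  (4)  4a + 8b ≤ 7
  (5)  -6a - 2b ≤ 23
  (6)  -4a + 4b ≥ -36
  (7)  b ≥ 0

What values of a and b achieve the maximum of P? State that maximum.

a = 0, b = 7/8, maximum P = 7/8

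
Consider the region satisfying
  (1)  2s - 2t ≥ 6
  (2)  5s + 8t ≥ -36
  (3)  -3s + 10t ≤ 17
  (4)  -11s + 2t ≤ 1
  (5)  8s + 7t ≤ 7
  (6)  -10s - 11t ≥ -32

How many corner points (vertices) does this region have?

4

The feasible vertices (each the meet of two boundaries and inside every other half-plane) are:
  (-7/9, -34/9)
  (28/15, -17/15)
  (-40/49, -391/98)
  (308/29, -323/29)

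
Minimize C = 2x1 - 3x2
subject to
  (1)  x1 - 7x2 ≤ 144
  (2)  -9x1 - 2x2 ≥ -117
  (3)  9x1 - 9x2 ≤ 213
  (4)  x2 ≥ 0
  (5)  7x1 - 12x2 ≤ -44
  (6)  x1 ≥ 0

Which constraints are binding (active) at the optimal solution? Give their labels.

(2) and (6)

Vertices and C = 2x1 - 3x2:
  (658/61, 1215/122) → C = -1013/122
  (0, 117/2) → C = -351/2
  (0, 11/3) → C = -11

The minimum is at (0, 117/2). Substituting into each constraint, equality holds for (2) and (6); the remaining constraints have slack.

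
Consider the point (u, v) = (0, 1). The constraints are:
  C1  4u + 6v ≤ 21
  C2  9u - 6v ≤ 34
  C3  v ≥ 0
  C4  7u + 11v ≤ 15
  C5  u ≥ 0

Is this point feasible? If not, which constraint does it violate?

C1: 6 ≤ 21 ✓
C2: -6 ≤ 34 ✓
C3: 1 ≥ 0 ✓
C4: 11 ≤ 15 ✓
C5: 0 ≥ 0 ✓

feasible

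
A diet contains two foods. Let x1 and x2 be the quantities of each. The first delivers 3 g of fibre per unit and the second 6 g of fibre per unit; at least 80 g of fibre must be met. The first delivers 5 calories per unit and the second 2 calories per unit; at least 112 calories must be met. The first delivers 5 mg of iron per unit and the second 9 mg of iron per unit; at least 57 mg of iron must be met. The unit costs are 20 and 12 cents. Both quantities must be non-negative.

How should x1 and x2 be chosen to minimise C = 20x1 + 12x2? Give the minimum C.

x1 = 64/3, x2 = 8/3, minimum C = 1376/3

Extreme points and C = 20x1 + 12x2:
  (0, 56) → C = 672
  (80/3, 0) → C = 1600/3
  (64/3, 8/3) → C = 1376/3
The feasible region is unbounded (it extends along (0, 1), (1, 0)), but C strictly increases along every unbounded feasible direction, so there is no improving ray and the minimum is attained at a vertex.

The binding constraints are 3x1 + 6x2 = 80 and 5x1 + 2x2 = 112.
Solving simultaneously gives x1 = 64/3, x2 = 8/3.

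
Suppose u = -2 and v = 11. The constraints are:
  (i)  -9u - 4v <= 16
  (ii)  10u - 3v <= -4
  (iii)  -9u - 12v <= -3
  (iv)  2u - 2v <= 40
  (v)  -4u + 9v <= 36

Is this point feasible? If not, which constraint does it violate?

not feasible — violates (v)

Constraint (v): -4u + 9v = 107, which is not ≤ 36. All other constraints are satisfied.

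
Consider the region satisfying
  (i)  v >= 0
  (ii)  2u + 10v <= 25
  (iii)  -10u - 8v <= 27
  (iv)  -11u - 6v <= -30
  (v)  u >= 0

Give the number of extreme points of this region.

Pairwise boundary intersections that survive every other constraint:
  (25/2, 0)
  (30/11, 0)
  (75/49, 215/98)

3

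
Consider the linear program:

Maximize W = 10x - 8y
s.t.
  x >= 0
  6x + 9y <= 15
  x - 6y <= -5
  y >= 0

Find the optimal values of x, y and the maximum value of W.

x = 1, y = 1, maximum W = 2

The binding constraints are 6x + 9y = 15 and x - 6y = -5.
Solving simultaneously gives x = 1, y = 1.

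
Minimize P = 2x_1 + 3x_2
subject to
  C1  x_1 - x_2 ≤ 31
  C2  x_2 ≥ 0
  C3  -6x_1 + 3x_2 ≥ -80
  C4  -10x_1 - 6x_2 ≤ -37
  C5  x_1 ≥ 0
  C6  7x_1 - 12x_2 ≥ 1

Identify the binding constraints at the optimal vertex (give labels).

C2 and C4

Vertices and P = 2x_1 + 3x_2:
  (40/3, 0) → P = 80/3
  (37/10, 0) → P = 37/5
  (319/17, 554/51) → P = 1192/17
  (25/9, 83/54) → P = 61/6

The minimum is at (37/10, 0). Substituting into each constraint, equality holds for C2 and C4; the remaining constraints have slack.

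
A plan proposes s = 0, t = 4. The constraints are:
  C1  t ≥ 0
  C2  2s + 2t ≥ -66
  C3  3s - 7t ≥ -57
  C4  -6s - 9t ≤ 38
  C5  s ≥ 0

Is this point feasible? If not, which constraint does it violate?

C1: 4 ≥ 0 ✓
C2: 8 ≥ -66 ✓
C3: -28 ≥ -57 ✓
C4: -36 ≤ 38 ✓
C5: 0 ≥ 0 ✓

feasible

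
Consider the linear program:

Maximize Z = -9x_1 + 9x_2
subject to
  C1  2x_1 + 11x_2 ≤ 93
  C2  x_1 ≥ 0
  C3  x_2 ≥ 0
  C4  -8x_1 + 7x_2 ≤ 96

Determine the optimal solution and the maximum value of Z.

x_1 = 0, x_2 = 93/11, maximum Z = 837/11

Vertices and Z = -9x_1 + 9x_2:
  (0, 93/11) → Z = 837/11
  (93/2, 0) → Z = -837/2
  (0, 0) → Z = 0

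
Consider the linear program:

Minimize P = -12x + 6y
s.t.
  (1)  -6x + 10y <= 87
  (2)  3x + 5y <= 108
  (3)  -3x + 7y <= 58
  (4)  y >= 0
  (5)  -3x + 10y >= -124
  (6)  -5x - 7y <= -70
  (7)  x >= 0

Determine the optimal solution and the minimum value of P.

x = 36, y = 0, minimum P = -432

Corner points and P = -12x + 6y:
  (233/18, 83/6) → P = -217/3
  (36, 0) → P = -432
  (3/2, 125/14) → P = 249/7
  (14, 0) → P = -168

The optimum lies where 3x + 5y = 108 and y = 0.
Solving simultaneously gives x = 36, y = 0.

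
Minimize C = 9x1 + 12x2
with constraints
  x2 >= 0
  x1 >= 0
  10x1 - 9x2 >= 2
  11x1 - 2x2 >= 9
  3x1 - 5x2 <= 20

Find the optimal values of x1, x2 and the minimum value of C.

x1 = 9/11, x2 = 0, minimum C = 81/11

Vertices and C = 9x1 + 12x2:
  (9/11, 0) → C = 81/11
  (20/3, 0) → C = 60
  (77/79, 68/79) → C = 1509/79
The feasible region is unbounded (it extends along (9, 10), (5, 3)), but C strictly increases along every unbounded feasible direction, so there is no improving ray and the minimum is attained at a vertex.

The binding constraints are x2 = 0 and 11x1 - 2x2 = 9.
Solving simultaneously gives x1 = 9/11, x2 = 0.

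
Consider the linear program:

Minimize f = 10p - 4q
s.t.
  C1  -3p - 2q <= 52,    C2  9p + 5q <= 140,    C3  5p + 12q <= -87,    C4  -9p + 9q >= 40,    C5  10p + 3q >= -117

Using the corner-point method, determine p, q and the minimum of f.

p = -381/35, q = -19/7, minimum f = -98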